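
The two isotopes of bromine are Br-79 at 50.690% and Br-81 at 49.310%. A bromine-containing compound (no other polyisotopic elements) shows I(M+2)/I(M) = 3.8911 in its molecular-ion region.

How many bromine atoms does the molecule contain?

For n independent Br atoms, I(M+2)/I(M) = n · (abundance Br-81) / (abundance Br-79) = n · 0.49310/0.50690.
n = 3.8911 × 0.50690/0.49310 = 4.00 ≈ 4

4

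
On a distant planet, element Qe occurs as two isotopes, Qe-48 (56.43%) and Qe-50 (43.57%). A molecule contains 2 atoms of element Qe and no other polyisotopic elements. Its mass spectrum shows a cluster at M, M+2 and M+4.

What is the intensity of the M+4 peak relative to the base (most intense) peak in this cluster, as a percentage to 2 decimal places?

38.61%

Term probabilities: M 0.3184, M+2 0.4917, M+4 0.1898. Base peak = M+2.
P(M+2) = C(2,1) × 0.5643^1 × 0.4357^1 = 2 × 0.5643 × 0.4357 = 0.491731 (base)
P(M+4) = C(2,2) × 0.5643^0 × 0.4357^2 = 1 × 1.0000 × 0.18983449 = 0.189834
Relative intensity = 0.189834 / 0.491731 × 100 = 38.61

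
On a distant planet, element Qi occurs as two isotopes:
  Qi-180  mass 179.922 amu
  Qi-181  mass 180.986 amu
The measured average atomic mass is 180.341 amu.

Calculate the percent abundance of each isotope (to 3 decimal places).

Let x be the fractional abundance of Qi-180; then Qi-181 has abundance 1 − x.
179.922·x + 180.986·(1 − x) = 180.341
(179.922 − 180.986)·x = 180.341 − 180.986
x = -0.645 / -1.064 = 0.60620 → 60.620% Qi-180, 39.380% Qi-181.

Qi-180: 60.620%, Qi-181: 39.380%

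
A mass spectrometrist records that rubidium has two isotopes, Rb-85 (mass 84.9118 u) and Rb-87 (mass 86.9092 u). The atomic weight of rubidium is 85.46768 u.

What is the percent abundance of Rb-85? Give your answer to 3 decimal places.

72.170%

Writing the weighted mean with unknown fraction x of Rb-85:
84.9118·x + 86.9092·(1 − x) = 85.46768
(84.9118 − 86.9092)·x = 85.46768 − 86.9092
x = -1.44152 / -1.9974 = 0.72170 → 72.170% Rb-85, 27.830% Rb-87.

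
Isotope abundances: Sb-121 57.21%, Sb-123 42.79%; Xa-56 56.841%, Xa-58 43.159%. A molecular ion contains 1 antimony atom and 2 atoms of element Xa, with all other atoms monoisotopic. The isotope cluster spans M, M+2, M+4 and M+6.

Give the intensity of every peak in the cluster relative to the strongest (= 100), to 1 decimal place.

44.1 : 100.0 : 75.5 : 19.0

Antimony pattern (n=1): 0.5721 : 0.4279
Element Xa pattern (n=2): 0.32308993 : 0.49064014 : 0.18626993
Convolve the two distributions (both contribute in 2-u steps):
  M: 0.5721×0.32308993 = 0.184840
  M+2: 0.5721×0.49064014 + 0.4279×0.32308993 = 0.418945
  M+4: 0.5721×0.18626993 + 0.4279×0.49064014 = 0.316510
  M+6: 0.4279×0.18626993 = 0.079705
Scale to base peak (0.418945) = 100: 44.1 : 100.0 : 75.5 : 19.0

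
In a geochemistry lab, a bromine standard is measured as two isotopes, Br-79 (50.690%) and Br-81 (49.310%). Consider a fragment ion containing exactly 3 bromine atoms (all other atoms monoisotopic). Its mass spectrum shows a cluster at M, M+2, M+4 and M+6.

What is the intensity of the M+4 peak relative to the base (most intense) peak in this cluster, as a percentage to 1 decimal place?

97.3%

Term probabilities: M 0.1302, M+2 0.3801, M+4 0.3698, M+6 0.1199. Base peak = M+2.
P(M+2) = C(3,1) × 0.50690^2 × 0.49310^1 = 3 × 0.25694761 × 0.4931 = 0.380103 (base)
P(M+4) = C(3,2) × 0.50690^1 × 0.49310^2 = 3 × 0.5069 × 0.24314761 = 0.369755
Relative intensity = 0.369755 / 0.380103 × 100 = 97.3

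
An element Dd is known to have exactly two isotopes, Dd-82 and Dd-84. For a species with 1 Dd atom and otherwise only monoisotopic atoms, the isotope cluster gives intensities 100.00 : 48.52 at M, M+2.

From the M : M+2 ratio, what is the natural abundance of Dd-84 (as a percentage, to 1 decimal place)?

If p is the fraction of Dd that is Dd-82, then I(M+2)/I(M) = [C(1,1)·p^0·(1−p)] / p^1 = 1·(1−p)/p = 48.52/100.00 = 0.4852
(1−p)/p = 0.4852/1 = 0.4852  ⇒  p = 1/(1 + 0.4852) = 0.6733
Dd-82: 67.3%, Dd-84: 32.7%.

32.7%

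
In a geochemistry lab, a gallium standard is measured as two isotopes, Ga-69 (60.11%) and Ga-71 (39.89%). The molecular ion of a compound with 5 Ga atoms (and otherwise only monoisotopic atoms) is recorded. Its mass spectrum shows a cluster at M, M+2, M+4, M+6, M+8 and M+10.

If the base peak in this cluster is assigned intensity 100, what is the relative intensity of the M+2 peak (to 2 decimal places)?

75.34

Binomial terms of (0.6011 + 0.3989)^5: M 0.0785, M+2 0.2604, M+4 0.3456, M+6 0.2293, M+8 0.0761, M+10 0.0101 → M+4 is the base peak.
P(M+4) = C(5,2) × 0.6011^3 × 0.3989^2 = 10 × 0.21719018 × 0.15912121 = 0.345596 (base)
P(M+2) = C(5,1) × 0.6011^4 × 0.3989^1 = 5 × 0.13055302 × 0.3989 = 0.260388
Relative intensity = 0.260388 / 0.345596 × 100 = 75.34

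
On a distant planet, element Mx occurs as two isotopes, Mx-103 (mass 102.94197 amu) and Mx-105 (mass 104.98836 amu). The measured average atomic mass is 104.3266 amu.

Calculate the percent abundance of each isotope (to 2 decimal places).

Let x be the fractional abundance of Mx-103; then Mx-105 has abundance 1 − x.
102.94197·x + 104.98836·(1 − x) = 104.3266
(102.94197 − 104.98836)·x = 104.3266 − 104.98836
x = -0.66176 / -2.04639 = 0.32338 → 32.34% Mx-103, 67.66% Mx-105.

Mx-103: 32.34%, Mx-105: 67.66%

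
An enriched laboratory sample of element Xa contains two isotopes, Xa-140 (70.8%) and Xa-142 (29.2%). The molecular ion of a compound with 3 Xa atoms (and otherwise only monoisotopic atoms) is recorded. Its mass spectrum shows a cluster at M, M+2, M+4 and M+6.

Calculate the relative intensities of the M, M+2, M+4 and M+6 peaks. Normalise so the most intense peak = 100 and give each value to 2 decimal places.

80.82 : 100.00 : 41.24 : 5.67

Each Xa atom is independently Xa-140 (p = 0.708) or Xa-142 (q = 0.292); the cluster is the binomial expansion (p + q)^3.
P(M) = 0.708^3 = 0.354895
P(M+2) = 3 × 0.708^2 × 0.292^1 = 0.439107
P(M+4) = 3 × 0.708^1 × 0.292^2 = 0.181101
P(M+6) = 0.292^3 = 0.024897
The M+2 peak is largest (0.439107); scaling to 100 gives 80.82 : 100.00 : 41.24 : 5.67.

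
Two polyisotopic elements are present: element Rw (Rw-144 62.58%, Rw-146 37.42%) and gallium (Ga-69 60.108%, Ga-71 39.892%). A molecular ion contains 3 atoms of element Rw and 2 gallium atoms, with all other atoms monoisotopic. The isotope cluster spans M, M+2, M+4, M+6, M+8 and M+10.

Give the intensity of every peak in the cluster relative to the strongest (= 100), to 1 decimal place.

Element Rw pattern (n=3): 0.24507933 : 0.43963894 : 0.26288414 : 0.05239759
Gallium pattern (n=2): 0.36129717 : 0.47956567 : 0.15913717
Convolve the two distributions (both contribute in 2-u steps):
  M: 0.24507933×0.36129717 = 0.088546
  M+2: 0.24507933×0.47956567 + 0.43963894×0.36129717 = 0.276372
  M+4: 0.24507933×0.15913717 + 0.43963894×0.47956567 + 0.26288414×0.36129717 = 0.344816
  M+6: 0.43963894×0.15913717 + 0.26288414×0.47956567 + 0.05239759×0.36129717 = 0.214964
  M+8: 0.26288414×0.15913717 + 0.05239759×0.47956567 = 0.066963
  M+10: 0.05239759×0.15913717 = 0.008338
Scale to base peak (0.344816) = 100: 25.7 : 80.2 : 100.0 : 62.3 : 19.4 : 2.4

25.7 : 80.2 : 100.0 : 62.3 : 19.4 : 2.4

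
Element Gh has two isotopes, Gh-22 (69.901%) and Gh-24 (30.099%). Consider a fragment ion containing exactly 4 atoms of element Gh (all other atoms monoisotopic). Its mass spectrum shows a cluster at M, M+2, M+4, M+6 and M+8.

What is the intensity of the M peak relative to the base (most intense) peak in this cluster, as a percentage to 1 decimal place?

Term probabilities: M 0.2387, M+2 0.4112, M+4 0.2656, M+6 0.0762, M+8 0.0082. Base peak = M+2.
P(M+2) = C(4,1) × 0.69901^3 × 0.30099^1 = 4 × 0.34154676 × 0.30099 = 0.411209 (base)
P(M) = C(4,0) × 0.69901^4 × 0.30099^0 = 1 × 0.2387446 × 1.0000 = 0.238745
Relative intensity = 0.238745 / 0.411209 × 100 = 58.1

58.1%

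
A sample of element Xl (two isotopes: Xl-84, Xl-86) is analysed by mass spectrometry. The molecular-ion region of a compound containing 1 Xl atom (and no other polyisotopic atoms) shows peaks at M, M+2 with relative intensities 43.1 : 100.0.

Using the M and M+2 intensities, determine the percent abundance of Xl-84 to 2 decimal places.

30.12%

If p is the fraction of Xl that is Xl-84, then I(M+2)/I(M) = [C(1,1)·p^0·(1−p)] / p^1 = 1·(1−p)/p = 100.0/43.1 = 2.3202
(1−p)/p = 2.3202/1 = 2.3202  ⇒  p = 1/(1 + 2.3202) = 0.3012
Xl-84: 30.12%, Xl-86: 69.88%.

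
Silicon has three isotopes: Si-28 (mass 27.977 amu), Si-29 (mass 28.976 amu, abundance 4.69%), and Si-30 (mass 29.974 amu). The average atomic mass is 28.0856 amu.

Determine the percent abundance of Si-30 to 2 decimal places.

The remaining 95.31% is split between Si-28 (fraction x) and Si-30 (fraction 0.9531 − x).
Substituting: 27.977x + 29.974(0.9531 − x) = 26.7266256
(27.977 − 29.974)x = -1.8415938  ⇒  x = 0.92218, y = 0.03092
Si-28: 92.22%, Si-30: 3.09%.

3.09%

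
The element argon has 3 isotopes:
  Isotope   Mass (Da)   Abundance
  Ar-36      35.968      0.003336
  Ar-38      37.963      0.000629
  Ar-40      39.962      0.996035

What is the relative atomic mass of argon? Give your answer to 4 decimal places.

Average mass = Σ (abundance × isotope mass) = 0.003336 × 35.968 + 0.000629 × 37.963 + 0.996035 × 39.962
= 0.11999 + 0.02388 + 39.80355 = 39.94742 Da

39.9474 Da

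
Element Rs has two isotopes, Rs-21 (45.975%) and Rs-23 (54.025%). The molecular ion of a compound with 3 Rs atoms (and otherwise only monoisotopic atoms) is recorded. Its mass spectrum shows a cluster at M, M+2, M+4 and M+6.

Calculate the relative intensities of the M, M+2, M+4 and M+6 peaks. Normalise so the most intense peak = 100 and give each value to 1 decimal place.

24.1 : 85.1 : 100.0 : 39.2

Expanding (0.45975 + 0.54025)^3:
P(M) = 0.45975^3 = 0.097177
P(M+2) = 3 × 0.45975^2 × 0.54025^1 = 0.342578
P(M+4) = 3 × 0.45975^1 × 0.54025^2 = 0.402562
P(M+6) = 0.54025^3 = 0.157683
The M+4 peak is largest (0.402562); scaling to 100 gives 24.1 : 85.1 : 100.0 : 39.2.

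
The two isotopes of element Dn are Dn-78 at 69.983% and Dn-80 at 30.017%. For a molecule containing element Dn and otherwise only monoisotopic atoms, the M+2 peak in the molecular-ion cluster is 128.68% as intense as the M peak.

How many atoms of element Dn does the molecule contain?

With n Dn atoms, P(M+2)/P(M) = C(n,1)·p^(n−1)q / p^n = n·q/p = n · 0.30017/0.69983.
n = 1.2868 × 0.69983/0.30017 = 3.00 ≈ 3

3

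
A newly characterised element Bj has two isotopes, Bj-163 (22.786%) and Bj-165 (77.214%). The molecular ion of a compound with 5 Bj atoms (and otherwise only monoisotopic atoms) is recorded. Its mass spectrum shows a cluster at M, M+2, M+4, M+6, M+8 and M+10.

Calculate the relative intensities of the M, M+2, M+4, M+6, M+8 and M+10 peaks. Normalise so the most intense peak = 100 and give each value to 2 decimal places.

0.15 : 2.57 : 17.42 : 59.02 : 100.00 : 67.77

The 5 Bj atoms are independent, so intensities follow the terms of (0.22786 + 0.77214)^5.
P(M) = 0.22786^5 = 0.000614
P(M+2) = 5 × 0.22786^4 × 0.77214^1 = 0.010407
P(M+4) = 10 × 0.22786^3 × 0.77214^2 = 0.070534
P(M+6) = 10 × 0.22786^2 × 0.77214^3 = 0.239015
P(M+8) = 5 × 0.22786^1 × 0.77214^4 = 0.404969
P(M+10) = 0.77214^5 = 0.274461
The M+8 peak is largest (0.404969); scaling to 100 gives 0.15 : 2.57 : 17.42 : 59.02 : 100.00 : 67.77.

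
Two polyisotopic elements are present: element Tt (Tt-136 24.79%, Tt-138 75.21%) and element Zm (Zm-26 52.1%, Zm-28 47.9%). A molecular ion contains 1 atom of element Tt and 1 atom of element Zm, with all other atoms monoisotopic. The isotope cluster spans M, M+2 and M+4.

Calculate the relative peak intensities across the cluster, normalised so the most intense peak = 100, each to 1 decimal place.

Element Tt pattern (n=1): 0.2479 : 0.7521
Element Zm pattern (n=1): 0.5210 : 0.4790
Convolve the two distributions (both contribute in 2-u steps):
  M: 0.2479×0.5210 = 0.129156
  M+2: 0.2479×0.4790 + 0.7521×0.5210 = 0.510588
  M+4: 0.7521×0.4790 = 0.360256
Scale to base peak (0.510588) = 100: 25.3 : 100.0 : 70.6

25.3 : 100.0 : 70.6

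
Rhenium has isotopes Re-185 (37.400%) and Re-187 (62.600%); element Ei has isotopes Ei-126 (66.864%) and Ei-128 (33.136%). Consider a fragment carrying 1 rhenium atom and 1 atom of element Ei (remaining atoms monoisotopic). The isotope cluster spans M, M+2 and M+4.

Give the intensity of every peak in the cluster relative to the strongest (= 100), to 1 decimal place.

46.1 : 100.0 : 38.2

Rhenium pattern (n=1): 0.3740 : 0.6260
Element Ei pattern (n=1): 0.66864 : 0.33136
Convolve the two distributions (both contribute in 2-u steps):
  M: 0.3740×0.66864 = 0.250071
  M+2: 0.3740×0.33136 + 0.6260×0.66864 = 0.542497
  M+4: 0.6260×0.33136 = 0.207431
Scale to base peak (0.542497) = 100: 46.1 : 100.0 : 38.2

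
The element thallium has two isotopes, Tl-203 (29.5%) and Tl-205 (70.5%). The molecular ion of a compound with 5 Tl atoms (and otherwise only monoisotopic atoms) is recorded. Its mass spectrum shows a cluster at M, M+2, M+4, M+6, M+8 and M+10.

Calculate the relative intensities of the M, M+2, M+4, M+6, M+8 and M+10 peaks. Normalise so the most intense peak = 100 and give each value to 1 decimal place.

0.6 : 7.3 : 35.0 : 83.7 : 100.0 : 47.8

Each Tl atom is independently Tl-203 (p = 0.295) or Tl-205 (q = 0.705); the cluster is the binomial expansion (p + q)^5.
P(M) = 0.295^5 = 0.002234
P(M+2) = 5 × 0.295^4 × 0.705^1 = 0.026696
P(M+4) = 10 × 0.295^3 × 0.705^2 = 0.127598
P(M+6) = 10 × 0.295^2 × 0.705^3 = 0.304938
P(M+8) = 5 × 0.295^1 × 0.705^4 = 0.364375
P(M+10) = 0.705^5 = 0.174159
The M+8 peak is largest (0.364375); scaling to 100 gives 0.6 : 7.3 : 35.0 : 83.7 : 100.0 : 47.8.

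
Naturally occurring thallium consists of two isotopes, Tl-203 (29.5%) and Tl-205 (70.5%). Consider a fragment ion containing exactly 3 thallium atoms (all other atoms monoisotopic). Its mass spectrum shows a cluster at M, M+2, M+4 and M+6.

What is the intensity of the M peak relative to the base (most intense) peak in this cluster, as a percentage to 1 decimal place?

(0.295 + 0.705)^3 gives M 0.0257, M+2 0.1841, M+4 0.4399, M+6 0.3504; the largest is M+4.
P(M+4) = C(3,2) × 0.295^1 × 0.705^2 = 3 × 0.2950 × 0.497025 = 0.439867 (base)
P(M) = C(3,0) × 0.295^3 × 0.705^0 = 1 × 0.02567237 × 1.0000 = 0.025672
Relative intensity = 0.025672 / 0.439867 × 100 = 5.8

5.8%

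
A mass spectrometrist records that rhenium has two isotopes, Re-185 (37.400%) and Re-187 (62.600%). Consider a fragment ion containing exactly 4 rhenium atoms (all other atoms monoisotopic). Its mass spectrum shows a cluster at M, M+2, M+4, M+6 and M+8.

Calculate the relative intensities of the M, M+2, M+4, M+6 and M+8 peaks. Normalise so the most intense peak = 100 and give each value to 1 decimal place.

The 4 Re atoms are independent, so intensities follow the terms of (0.37400 + 0.62600)^4.
P(M) = 0.37400^4 = 0.019565
P(M+2) = 4 × 0.37400^3 × 0.62600^1 = 0.130993
P(M+4) = 6 × 0.37400^2 × 0.62600^2 = 0.328884
P(M+6) = 4 × 0.37400^1 × 0.62600^3 = 0.366990
P(M+8) = 0.62600^4 = 0.153567
The M+6 peak is largest (0.366990); scaling to 100 gives 5.3 : 35.7 : 89.6 : 100.0 : 41.8.

5.3 : 35.7 : 89.6 : 100.0 : 41.8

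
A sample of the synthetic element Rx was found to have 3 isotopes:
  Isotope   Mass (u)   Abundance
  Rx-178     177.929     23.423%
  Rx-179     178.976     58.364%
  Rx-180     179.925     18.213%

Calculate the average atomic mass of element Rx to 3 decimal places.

Ar = Σ fᵢ·mᵢ = 0.23423 × 177.929 + 0.58364 × 178.976 + 0.18213 × 179.925
= 41.6763 + 104.4576 + 32.7697 = 178.9036 u

178.904 u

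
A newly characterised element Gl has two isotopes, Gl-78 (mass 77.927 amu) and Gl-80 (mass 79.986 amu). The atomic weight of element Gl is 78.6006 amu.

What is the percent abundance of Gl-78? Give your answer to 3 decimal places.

67.285%

With x = fraction of Gl-78 (so Gl-80 is 1 − x):
77.927·x + 79.986·(1 − x) = 78.6006
(77.927 − 79.986)·x = 78.6006 − 79.986
x = -1.3854 / -2.059 = 0.67285 → 67.285% Gl-78, 32.715% Gl-80.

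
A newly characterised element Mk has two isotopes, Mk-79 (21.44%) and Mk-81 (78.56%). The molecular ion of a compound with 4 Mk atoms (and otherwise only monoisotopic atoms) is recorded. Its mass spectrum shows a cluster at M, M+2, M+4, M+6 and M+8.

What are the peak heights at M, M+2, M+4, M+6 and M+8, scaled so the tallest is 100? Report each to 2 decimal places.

0.51 : 7.45 : 40.94 : 100.00 : 91.60

Each Mk atom is independently Mk-79 (p = 0.2144) or Mk-81 (q = 0.7856); the cluster is the binomial expansion (p + q)^4.
P(M) = 0.2144^4 = 0.002113
P(M+2) = 4 × 0.2144^3 × 0.7856^1 = 0.030970
P(M+4) = 6 × 0.2144^2 × 0.7856^2 = 0.170217
P(M+6) = 4 × 0.2144^1 × 0.7856^3 = 0.415805
P(M+8) = 0.7856^4 = 0.380896
The M+6 peak is largest (0.415805); scaling to 100 gives 0.51 : 7.45 : 40.94 : 100.00 : 91.60.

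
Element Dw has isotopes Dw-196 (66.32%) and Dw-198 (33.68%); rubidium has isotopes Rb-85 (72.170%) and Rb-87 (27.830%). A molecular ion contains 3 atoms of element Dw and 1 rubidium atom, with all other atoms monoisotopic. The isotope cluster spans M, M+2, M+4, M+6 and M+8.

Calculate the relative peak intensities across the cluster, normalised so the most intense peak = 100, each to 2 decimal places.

Element Dw pattern (n=3): 0.29169807 : 0.44440852 : 0.22568876 : 0.03820465
Rubidium pattern (n=1): 0.7217 : 0.2783
Convolve the two distributions (both contribute in 2-u steps):
  M: 0.29169807×0.7217 = 0.210518
  M+2: 0.29169807×0.2783 + 0.44440852×0.7217 = 0.401909
  M+4: 0.44440852×0.2783 + 0.22568876×0.7217 = 0.286558
  M+6: 0.22568876×0.2783 + 0.03820465×0.7217 = 0.090381
  M+8: 0.03820465×0.2783 = 0.010632
Scale to base peak (0.401909) = 100: 52.38 : 100.00 : 71.30 : 22.49 : 2.65

52.38 : 100.00 : 71.30 : 22.49 : 2.65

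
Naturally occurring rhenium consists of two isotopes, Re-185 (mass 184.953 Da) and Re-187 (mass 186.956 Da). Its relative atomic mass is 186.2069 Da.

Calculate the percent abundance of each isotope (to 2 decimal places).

Let x be the fractional abundance of Re-185; then Re-187 has abundance 1 − x.
184.953·x + 186.956·(1 − x) = 186.2069
(184.953 − 186.956)·x = 186.2069 − 186.956
x = -0.7491 / -2.003 = 0.37399 → 37.40% Re-185, 62.60% Re-187.

Re-185: 37.40%, Re-187: 62.60%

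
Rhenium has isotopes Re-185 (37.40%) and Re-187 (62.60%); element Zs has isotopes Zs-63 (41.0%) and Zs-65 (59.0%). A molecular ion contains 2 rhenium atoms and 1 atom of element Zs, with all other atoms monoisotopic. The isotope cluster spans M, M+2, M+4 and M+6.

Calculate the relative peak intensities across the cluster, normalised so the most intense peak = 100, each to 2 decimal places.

Rhenium pattern (n=2): 0.139876 : 0.468248 : 0.391876
Element Zs pattern (n=1): 0.4100 : 0.5900
Convolve the two distributions (both contribute in 2-u steps):
  M: 0.139876×0.4100 = 0.057349
  M+2: 0.139876×0.5900 + 0.468248×0.4100 = 0.274509
  M+4: 0.468248×0.5900 + 0.391876×0.4100 = 0.436935
  M+6: 0.391876×0.5900 = 0.231207
Scale to base peak (0.436935) = 100: 13.13 : 62.83 : 100.00 : 52.92

13.13 : 62.83 : 100.00 : 52.92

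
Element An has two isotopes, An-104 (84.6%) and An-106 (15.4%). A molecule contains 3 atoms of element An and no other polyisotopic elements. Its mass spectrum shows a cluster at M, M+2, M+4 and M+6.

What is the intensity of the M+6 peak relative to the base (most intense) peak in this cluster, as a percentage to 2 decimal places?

0.60%

(0.846 + 0.154)^3 gives M 0.6055, M+2 0.3307, M+4 0.0602, M+6 0.0037; the largest is M.
P(M) = C(3,0) × 0.846^3 × 0.154^0 = 1 × 0.60549574 × 1.0000 = 0.605496 (base)
P(M+6) = C(3,3) × 0.846^0 × 0.154^3 = 1 × 1.0000 × 0.00365226 = 0.003652
Relative intensity = 0.003652 / 0.605496 × 100 = 0.60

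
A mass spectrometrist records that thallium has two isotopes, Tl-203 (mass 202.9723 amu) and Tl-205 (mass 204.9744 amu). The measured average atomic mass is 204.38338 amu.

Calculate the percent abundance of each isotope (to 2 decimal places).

Tl-203: 29.52%, Tl-205: 70.48%

Let x be the fractional abundance of Tl-203; then Tl-205 has abundance 1 − x.
202.9723·x + 204.9744·(1 − x) = 204.38338
(202.9723 − 204.9744)·x = 204.38338 − 204.9744
x = -0.59102 / -2.0021 = 0.29520 → 29.52% Tl-203, 70.48% Tl-205.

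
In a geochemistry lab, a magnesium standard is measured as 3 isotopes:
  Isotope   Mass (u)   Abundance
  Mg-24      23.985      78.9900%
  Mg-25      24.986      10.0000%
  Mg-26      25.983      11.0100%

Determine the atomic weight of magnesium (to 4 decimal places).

24.3051 u

Average mass = Σ (abundance × isotope mass) = 0.789900 × 23.985 + 0.100000 × 24.986 + 0.110100 × 25.983
= 18.94575 + 2.49860 + 2.86073 = 24.30508 u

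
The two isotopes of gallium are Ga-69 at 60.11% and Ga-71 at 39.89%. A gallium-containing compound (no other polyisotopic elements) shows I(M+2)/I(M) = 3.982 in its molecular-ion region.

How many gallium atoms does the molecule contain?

For n independent Ga atoms, I(M+2)/I(M) = n · (abundance Ga-71) / (abundance Ga-69) = n · 0.3989/0.6011.
n = 3.982 × 0.6011/0.3989 = 6.00 ≈ 6

6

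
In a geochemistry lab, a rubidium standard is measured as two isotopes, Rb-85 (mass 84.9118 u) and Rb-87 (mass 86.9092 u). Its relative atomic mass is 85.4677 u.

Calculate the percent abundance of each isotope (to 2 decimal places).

Rb-85: 72.17%, Rb-87: 27.83%

Writing the weighted mean with unknown fraction x of Rb-85:
84.9118·x + 86.9092·(1 − x) = 85.4677
(84.9118 − 86.9092)·x = 85.4677 − 86.9092
x = -1.4415 / -1.9974 = 0.72169 → 72.17% Rb-85, 27.83% Rb-87.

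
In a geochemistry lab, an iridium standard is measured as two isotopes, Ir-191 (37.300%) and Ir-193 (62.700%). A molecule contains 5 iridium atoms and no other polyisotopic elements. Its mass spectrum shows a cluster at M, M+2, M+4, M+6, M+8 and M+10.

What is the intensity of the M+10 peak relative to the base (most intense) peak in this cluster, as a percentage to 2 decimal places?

28.26%

(0.37300 + 0.62700)^5 gives M 0.0072, M+2 0.0607, M+4 0.2040, M+6 0.3429, M+8 0.2882, M+10 0.0969; the largest is M+6.
P(M+6) = C(5,3) × 0.37300^2 × 0.62700^3 = 10 × 0.139129 × 0.24649188 = 0.342942 (base)
P(M+10) = C(5,5) × 0.37300^0 × 0.62700^5 = 1 × 1.0000 × 0.09690311 = 0.096903
Relative intensity = 0.096903 / 0.342942 × 100 = 28.26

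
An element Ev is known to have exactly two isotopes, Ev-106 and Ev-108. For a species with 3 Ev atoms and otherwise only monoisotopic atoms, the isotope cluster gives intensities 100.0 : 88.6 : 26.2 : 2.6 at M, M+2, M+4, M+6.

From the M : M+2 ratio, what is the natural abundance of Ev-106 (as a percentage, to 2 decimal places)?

77.20%

Let p = fractional abundance of Ev-106. I(M+2)/I(M) = [C(3,1)·p^2·(1−p)] / p^3 = 3·(1−p)/p = 88.6/100.0 = 0.8860
(1−p)/p = 0.8860/3 = 0.2953  ⇒  p = 1/(1 + 0.2953) = 0.7720
Ev-106: 77.20%, Ev-108: 22.80%.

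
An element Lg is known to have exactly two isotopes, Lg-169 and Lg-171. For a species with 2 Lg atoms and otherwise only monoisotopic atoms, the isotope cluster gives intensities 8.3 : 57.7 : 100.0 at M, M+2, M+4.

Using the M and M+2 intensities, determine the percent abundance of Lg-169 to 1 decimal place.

Let p = fractional abundance of Lg-169. I(M+2)/I(M) = [C(2,1)·p^1·(1−p)] / p^2 = 2·(1−p)/p = 57.7/8.3 = 6.9518
(1−p)/p = 6.9518/2 = 3.4759  ⇒  p = 1/(1 + 3.4759) = 0.2234
Lg-169: 22.3%, Lg-171: 77.7%.

22.3%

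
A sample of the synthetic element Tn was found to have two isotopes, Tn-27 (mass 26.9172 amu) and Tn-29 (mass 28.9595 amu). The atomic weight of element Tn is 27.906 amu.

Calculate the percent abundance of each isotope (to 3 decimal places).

Tn-27: 51.584%, Tn-29: 48.416%

With x = fraction of Tn-27 (so Tn-29 is 1 − x):
26.9172·x + 28.9595·(1 − x) = 27.906
(26.9172 − 28.9595)·x = 27.906 − 28.9595
x = -1.0535 / -2.0423 = 0.51584 → 51.584% Tn-27, 48.416% Tn-29.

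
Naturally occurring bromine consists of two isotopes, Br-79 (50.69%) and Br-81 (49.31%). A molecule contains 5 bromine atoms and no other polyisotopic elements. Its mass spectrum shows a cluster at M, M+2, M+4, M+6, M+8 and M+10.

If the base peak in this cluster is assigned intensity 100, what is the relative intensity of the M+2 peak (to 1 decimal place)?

(0.5069 + 0.4931)^5 gives M 0.0335, M+2 0.1628, M+4 0.3167, M+6 0.3081, M+8 0.1498, M+10 0.0292; the largest is M+4.
P(M+4) = C(5,2) × 0.5069^3 × 0.4931^2 = 10 × 0.13024674 × 0.24314761 = 0.316692 (base)
P(M+2) = C(5,1) × 0.5069^4 × 0.4931^1 = 5 × 0.06602207 × 0.4931 = 0.162777
Relative intensity = 0.162777 / 0.316692 × 100 = 51.4

51.4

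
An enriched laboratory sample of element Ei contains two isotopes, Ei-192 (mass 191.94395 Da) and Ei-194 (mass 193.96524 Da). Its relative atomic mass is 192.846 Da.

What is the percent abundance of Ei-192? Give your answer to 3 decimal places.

55.373%

Let x be the fractional abundance of Ei-192; then Ei-194 has abundance 1 − x.
191.94395·x + 193.96524·(1 − x) = 192.846
(191.94395 − 193.96524)·x = 192.846 − 193.96524
x = -1.11924 / -2.02129 = 0.55373 → 55.373% Ei-192, 44.627% Ei-194.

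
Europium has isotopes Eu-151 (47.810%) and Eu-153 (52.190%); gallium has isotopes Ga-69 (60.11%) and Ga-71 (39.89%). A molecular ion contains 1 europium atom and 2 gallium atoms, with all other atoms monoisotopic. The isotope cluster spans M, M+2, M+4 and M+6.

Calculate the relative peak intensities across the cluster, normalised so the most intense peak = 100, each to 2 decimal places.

41.34 : 100.00 : 78.10 : 19.87

Europium pattern (n=1): 0.4781 : 0.5219
Gallium pattern (n=2): 0.36132121 : 0.47955758 : 0.15912121
Convolve the two distributions (both contribute in 2-u steps):
  M: 0.4781×0.36132121 = 0.172748
  M+2: 0.4781×0.47955758 + 0.5219×0.36132121 = 0.417850
  M+4: 0.4781×0.15912121 + 0.5219×0.47955758 = 0.326357
  M+6: 0.5219×0.15912121 = 0.083045
Scale to base peak (0.417850) = 100: 41.34 : 100.00 : 78.10 : 19.87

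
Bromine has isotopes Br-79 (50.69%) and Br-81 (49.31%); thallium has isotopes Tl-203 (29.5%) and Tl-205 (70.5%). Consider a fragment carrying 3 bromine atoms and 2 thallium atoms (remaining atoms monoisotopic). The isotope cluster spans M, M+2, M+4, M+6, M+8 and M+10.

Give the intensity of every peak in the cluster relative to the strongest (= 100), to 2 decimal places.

3.21 : 24.71 : 72.21 : 100.00 : 66.16 : 16.87

Bromine pattern (n=3): 0.13024674 : 0.3801026 : 0.36975457 : 0.11989609
Thallium pattern (n=2): 0.087025 : 0.41595 : 0.497025
Convolve the two distributions (both contribute in 2-u steps):
  M: 0.13024674×0.087025 = 0.011335
  M+2: 0.13024674×0.41595 + 0.3801026×0.087025 = 0.087255
  M+4: 0.13024674×0.497025 + 0.3801026×0.41595 + 0.36975457×0.087025 = 0.255017
  M+6: 0.3801026×0.497025 + 0.36975457×0.41595 + 0.11989609×0.087025 = 0.353154
  M+8: 0.36975457×0.497025 + 0.11989609×0.41595 = 0.233648
  M+10: 0.11989609×0.497025 = 0.059591
Scale to base peak (0.353154) = 100: 3.21 : 24.71 : 72.21 : 100.00 : 66.16 : 16.87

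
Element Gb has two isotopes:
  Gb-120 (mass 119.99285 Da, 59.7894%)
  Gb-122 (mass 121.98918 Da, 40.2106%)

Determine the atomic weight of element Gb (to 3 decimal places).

Ar = Σ fᵢ·mᵢ = 0.597894 × 119.99285 + 0.402106 × 121.98918
= 71.743005 + 49.052581 = 120.795586 Da

120.796 Da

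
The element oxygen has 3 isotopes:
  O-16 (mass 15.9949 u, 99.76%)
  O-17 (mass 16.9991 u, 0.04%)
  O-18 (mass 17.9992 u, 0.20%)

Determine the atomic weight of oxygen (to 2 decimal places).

16.00 u

The abundance-weighted mean is 0.9976 × 15.9949 + 0.0004 × 16.9991 + 0.0020 × 17.9992
= 15.95651 + 0.00680 + 0.03600 = 15.99931 u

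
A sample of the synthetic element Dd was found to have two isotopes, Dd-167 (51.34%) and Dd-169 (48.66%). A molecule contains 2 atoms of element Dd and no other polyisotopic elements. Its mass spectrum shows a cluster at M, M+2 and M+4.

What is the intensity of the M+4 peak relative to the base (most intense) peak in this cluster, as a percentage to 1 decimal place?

47.4%

Term probabilities: M 0.2636, M+2 0.4996, M+4 0.2368. Base peak = M+2.
P(M+2) = C(2,1) × 0.5134^1 × 0.4866^1 = 2 × 0.5134 × 0.4866 = 0.499641 (base)
P(M+4) = C(2,2) × 0.5134^0 × 0.4866^2 = 1 × 1.0000 × 0.23677956 = 0.236780
Relative intensity = 0.236780 / 0.499641 × 100 = 47.4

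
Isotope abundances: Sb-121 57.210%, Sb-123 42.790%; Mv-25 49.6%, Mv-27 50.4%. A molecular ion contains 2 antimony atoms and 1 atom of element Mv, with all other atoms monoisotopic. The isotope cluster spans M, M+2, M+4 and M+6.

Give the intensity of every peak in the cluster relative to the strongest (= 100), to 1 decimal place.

Antimony pattern (n=2): 0.32729841 : 0.48960318 : 0.18309841
Element Mv pattern (n=1): 0.4960 : 0.5040
Convolve the two distributions (both contribute in 2-u steps):
  M: 0.32729841×0.4960 = 0.162340
  M+2: 0.32729841×0.5040 + 0.48960318×0.4960 = 0.407802
  M+4: 0.48960318×0.5040 + 0.18309841×0.4960 = 0.337577
  M+6: 0.18309841×0.5040 = 0.092282
Scale to base peak (0.407802) = 100: 39.8 : 100.0 : 82.8 : 22.6

39.8 : 100.0 : 82.8 : 22.6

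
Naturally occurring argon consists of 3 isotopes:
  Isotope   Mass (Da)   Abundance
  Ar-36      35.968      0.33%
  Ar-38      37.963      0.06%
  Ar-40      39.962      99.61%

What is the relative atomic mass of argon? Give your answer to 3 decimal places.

39.948 Da

Weight each isotope mass by its fractional abundance: 0.0033 × 35.968 + 0.0006 × 37.963 + 0.9961 × 39.962
= 0.1187 + 0.0228 + 39.8061 = 39.9476 Da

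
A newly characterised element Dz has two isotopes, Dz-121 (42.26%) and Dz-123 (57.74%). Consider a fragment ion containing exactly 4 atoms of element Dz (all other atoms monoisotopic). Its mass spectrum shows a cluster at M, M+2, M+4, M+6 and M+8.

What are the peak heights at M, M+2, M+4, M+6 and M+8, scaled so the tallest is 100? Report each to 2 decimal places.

Expanding (0.4226 + 0.5774)^4:
P(M) = 0.4226^4 = 0.031895
P(M+2) = 4 × 0.4226^3 × 0.5774^1 = 0.174311
P(M+4) = 6 × 0.4226^2 × 0.5774^2 = 0.357243
P(M+6) = 4 × 0.4226^1 × 0.5774^3 = 0.325402
P(M+8) = 0.5774^4 = 0.111149
The M+4 peak is largest (0.357243); scaling to 100 gives 8.93 : 48.79 : 100.00 : 91.09 : 31.11.

8.93 : 48.79 : 100.00 : 91.09 : 31.11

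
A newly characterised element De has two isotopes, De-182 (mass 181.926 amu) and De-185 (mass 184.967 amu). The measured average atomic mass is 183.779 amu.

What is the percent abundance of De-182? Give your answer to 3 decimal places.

39.066%

With x = fraction of De-182 (so De-185 is 1 − x):
181.926·x + 184.967·(1 − x) = 183.779
(181.926 − 184.967)·x = 183.779 − 184.967
x = -1.188 / -3.041 = 0.39066 → 39.066% De-182, 60.934% De-185.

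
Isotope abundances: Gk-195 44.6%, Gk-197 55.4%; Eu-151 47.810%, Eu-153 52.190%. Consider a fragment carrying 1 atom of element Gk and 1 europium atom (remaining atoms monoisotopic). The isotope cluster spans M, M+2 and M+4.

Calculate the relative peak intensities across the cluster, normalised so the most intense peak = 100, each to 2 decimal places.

Element Gk pattern (n=1): 0.4460 : 0.5540
Europium pattern (n=1): 0.4781 : 0.5219
Convolve the two distributions (both contribute in 2-u steps):
  M: 0.4460×0.4781 = 0.213233
  M+2: 0.4460×0.5219 + 0.5540×0.4781 = 0.497635
  M+4: 0.5540×0.5219 = 0.289133
Scale to base peak (0.497635) = 100: 42.85 : 100.00 : 58.10

42.85 : 100.00 : 58.10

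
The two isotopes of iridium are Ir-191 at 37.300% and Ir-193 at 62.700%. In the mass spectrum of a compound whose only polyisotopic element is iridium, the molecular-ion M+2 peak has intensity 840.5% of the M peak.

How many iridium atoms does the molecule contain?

For n independent Ir atoms, I(M+2)/I(M) = n · (abundance Ir-193) / (abundance Ir-191) = n · 0.62700/0.37300.
n = 8.405 × 0.37300/0.62700 = 5.00 ≈ 5

5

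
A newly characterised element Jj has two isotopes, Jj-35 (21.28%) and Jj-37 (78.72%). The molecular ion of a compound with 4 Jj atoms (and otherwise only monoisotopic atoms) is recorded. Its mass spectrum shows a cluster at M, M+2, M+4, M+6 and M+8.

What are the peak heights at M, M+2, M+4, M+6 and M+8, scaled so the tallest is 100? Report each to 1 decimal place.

0.5 : 7.3 : 40.5 : 100.0 : 92.5

The 4 Jj atoms are independent, so intensities follow the terms of (0.2128 + 0.7872)^4.
P(M) = 0.2128^4 = 0.002051
P(M+2) = 4 × 0.2128^3 × 0.7872^1 = 0.030343
P(M+4) = 6 × 0.2128^2 × 0.7872^2 = 0.168370
P(M+6) = 4 × 0.2128^1 × 0.7872^3 = 0.415228
P(M+8) = 0.7872^4 = 0.384008
The M+6 peak is largest (0.415228); scaling to 100 gives 0.5 : 7.3 : 40.5 : 100.0 : 92.5.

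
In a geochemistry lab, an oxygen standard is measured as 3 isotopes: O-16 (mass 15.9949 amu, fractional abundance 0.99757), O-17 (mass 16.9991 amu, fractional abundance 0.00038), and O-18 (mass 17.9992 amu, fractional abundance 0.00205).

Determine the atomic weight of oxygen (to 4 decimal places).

15.9994 amu

Weight each isotope mass by its fractional abundance: 0.99757 × 15.9949 + 0.00038 × 16.9991 + 0.00205 × 17.9992
= 15.95603 + 0.00646 + 0.03690 = 15.99939 amu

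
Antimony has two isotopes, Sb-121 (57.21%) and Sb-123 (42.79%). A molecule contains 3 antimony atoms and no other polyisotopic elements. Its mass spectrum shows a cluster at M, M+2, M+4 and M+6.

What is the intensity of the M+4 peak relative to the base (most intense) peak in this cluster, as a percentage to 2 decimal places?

Binomial terms of (0.5721 + 0.4279)^3: M 0.1872, M+2 0.4202, M+4 0.3143, M+6 0.0783 → M+2 is the base peak.
P(M+2) = C(3,1) × 0.5721^2 × 0.4279^1 = 3 × 0.32729841 × 0.4279 = 0.420153 (base)
P(M+4) = C(3,2) × 0.5721^1 × 0.4279^2 = 3 × 0.5721 × 0.18309841 = 0.314252
Relative intensity = 0.314252 / 0.420153 × 100 = 74.79

74.79%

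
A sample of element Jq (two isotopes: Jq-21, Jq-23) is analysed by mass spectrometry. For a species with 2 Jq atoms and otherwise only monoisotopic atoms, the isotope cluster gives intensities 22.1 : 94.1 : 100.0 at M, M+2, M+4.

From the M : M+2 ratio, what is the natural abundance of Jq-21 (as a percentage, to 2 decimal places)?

Write p for the Jq-21 fraction. I(M+2)/I(M) = [C(2,1)·p^1·(1−p)] / p^2 = 2·(1−p)/p = 94.1/22.1 = 4.2579
(1−p)/p = 4.2579/2 = 2.1290  ⇒  p = 1/(1 + 2.1290) = 0.3196
Jq-21: 31.96%, Jq-23: 68.04%.

31.96%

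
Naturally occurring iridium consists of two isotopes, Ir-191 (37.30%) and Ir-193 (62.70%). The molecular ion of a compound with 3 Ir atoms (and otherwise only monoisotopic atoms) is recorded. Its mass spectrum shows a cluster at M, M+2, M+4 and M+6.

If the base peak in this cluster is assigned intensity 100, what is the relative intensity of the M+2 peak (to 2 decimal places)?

59.49

Binomial terms of (0.3730 + 0.6270)^3: M 0.0519, M+2 0.2617, M+4 0.4399, M+6 0.2465 → M+4 is the base peak.
P(M+4) = C(3,2) × 0.3730^1 × 0.6270^2 = 3 × 0.3730 × 0.393129 = 0.439911 (base)
P(M+2) = C(3,1) × 0.3730^2 × 0.6270^1 = 3 × 0.139129 × 0.6270 = 0.261702
Relative intensity = 0.261702 / 0.439911 × 100 = 59.49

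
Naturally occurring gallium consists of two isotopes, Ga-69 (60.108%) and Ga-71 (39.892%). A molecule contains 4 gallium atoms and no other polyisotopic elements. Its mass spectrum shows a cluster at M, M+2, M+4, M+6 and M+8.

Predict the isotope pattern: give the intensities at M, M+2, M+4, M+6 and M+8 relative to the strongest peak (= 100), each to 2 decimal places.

37.67 : 100.00 : 99.55 : 44.05 : 7.31

Expanding (0.60108 + 0.39892)^4:
P(M) = 0.60108^4 = 0.130536
P(M+2) = 4 × 0.60108^3 × 0.39892^1 = 0.346531
P(M+4) = 6 × 0.60108^2 × 0.39892^2 = 0.344975
P(M+6) = 4 × 0.60108^1 × 0.39892^3 = 0.152633
P(M+8) = 0.39892^4 = 0.025325
The M+2 peak is largest (0.346531); scaling to 100 gives 37.67 : 100.00 : 99.55 : 44.05 : 7.31.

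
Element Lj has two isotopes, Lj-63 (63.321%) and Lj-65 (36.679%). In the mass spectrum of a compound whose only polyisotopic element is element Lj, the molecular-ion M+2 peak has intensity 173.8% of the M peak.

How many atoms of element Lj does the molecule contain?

3

With n Lj atoms, P(M+2)/P(M) = C(n,1)·p^(n−1)q / p^n = n·q/p = n · 0.36679/0.63321.
n = 1.738 × 0.63321/0.36679 = 3.00 ≈ 3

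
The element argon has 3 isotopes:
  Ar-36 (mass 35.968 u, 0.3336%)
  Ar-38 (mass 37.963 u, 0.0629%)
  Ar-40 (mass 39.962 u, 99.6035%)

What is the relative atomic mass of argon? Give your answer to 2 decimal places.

Weight each isotope mass by its fractional abundance: 0.003336 × 35.968 + 0.000629 × 37.963 + 0.996035 × 39.962
= 0.1200 + 0.0239 + 39.8036 = 39.9475 u

39.95 u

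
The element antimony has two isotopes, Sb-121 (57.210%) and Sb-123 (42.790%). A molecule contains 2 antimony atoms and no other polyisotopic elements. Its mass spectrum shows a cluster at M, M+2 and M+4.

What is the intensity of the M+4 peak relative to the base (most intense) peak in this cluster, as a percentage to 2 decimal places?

37.40%

(0.57210 + 0.42790)^2 gives M 0.3273, M+2 0.4896, M+4 0.1831; the largest is M+2.
P(M+2) = C(2,1) × 0.57210^1 × 0.42790^1 = 2 × 0.5721 × 0.4279 = 0.489603 (base)
P(M+4) = C(2,2) × 0.57210^0 × 0.42790^2 = 1 × 1.0000 × 0.18309841 = 0.183098
Relative intensity = 0.183098 / 0.489603 × 100 = 37.40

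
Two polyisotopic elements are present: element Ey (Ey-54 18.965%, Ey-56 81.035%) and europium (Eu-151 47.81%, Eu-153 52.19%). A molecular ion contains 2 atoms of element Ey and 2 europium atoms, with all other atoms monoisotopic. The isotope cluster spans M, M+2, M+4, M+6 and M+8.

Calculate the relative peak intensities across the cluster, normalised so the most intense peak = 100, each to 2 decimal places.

Element Ey pattern (n=2): 0.03596712 : 0.30736575 : 0.65666712
Europium pattern (n=2): 0.22857961 : 0.49904078 : 0.27237961
Convolve the two distributions (both contribute in 2-u steps):
  M: 0.03596712×0.22857961 = 0.008221
  M+2: 0.03596712×0.49904078 + 0.30736575×0.22857961 = 0.088207
  M+4: 0.03596712×0.27237961 + 0.30736575×0.49904078 + 0.65666712×0.22857961 = 0.313285
  M+6: 0.30736575×0.27237961 + 0.65666712×0.49904078 = 0.411424
  M+8: 0.65666712×0.27237961 = 0.178863
Scale to base peak (0.411424) = 100: 2.00 : 21.44 : 76.15 : 100.00 : 43.47

2.00 : 21.44 : 76.15 : 100.00 : 43.47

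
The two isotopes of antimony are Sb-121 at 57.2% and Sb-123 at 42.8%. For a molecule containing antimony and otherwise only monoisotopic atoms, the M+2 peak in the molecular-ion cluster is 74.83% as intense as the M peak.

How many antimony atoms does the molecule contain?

1

The M+2/M ratio from n Sb atoms is n · q/p = n · 0.428/0.572.
n = 0.7483 × 0.572/0.428 = 1.00 ≈ 1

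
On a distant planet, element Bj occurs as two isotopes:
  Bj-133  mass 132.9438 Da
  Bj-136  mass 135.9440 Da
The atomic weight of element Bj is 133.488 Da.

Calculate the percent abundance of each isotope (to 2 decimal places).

Bj-133: 81.86%, Bj-136: 18.14%

Writing the weighted mean with unknown fraction x of Bj-133:
132.9438·x + 135.9440·(1 − x) = 133.488
(132.9438 − 135.9440)·x = 133.488 − 135.9440
x = -2.4560 / -3.0002 = 0.81861 → 81.86% Bj-133, 18.14% Bj-136.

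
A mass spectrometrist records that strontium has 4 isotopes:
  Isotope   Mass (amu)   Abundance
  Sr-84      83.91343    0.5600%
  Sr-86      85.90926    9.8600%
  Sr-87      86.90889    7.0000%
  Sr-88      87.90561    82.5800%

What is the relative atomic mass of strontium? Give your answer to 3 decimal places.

87.617 amu

The abundance-weighted mean is 0.005600 × 83.91343 + 0.098600 × 85.90926 + 0.070000 × 86.90889 + 0.825800 × 87.90561
= 0.469915 + 8.470653 + 6.083622 + 72.592453 = 87.616643 amu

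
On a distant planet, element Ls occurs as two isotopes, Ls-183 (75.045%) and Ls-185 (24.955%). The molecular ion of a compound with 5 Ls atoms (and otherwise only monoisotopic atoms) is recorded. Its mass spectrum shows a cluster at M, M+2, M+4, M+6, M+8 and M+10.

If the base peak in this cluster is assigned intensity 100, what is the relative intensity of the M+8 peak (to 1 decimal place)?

(0.75045 + 0.24955)^5 gives M 0.2380, M+2 0.3957, M+4 0.2632, M+6 0.0875, M+8 0.0146, M+10 0.0010; the largest is M+2.
P(M+2) = C(5,1) × 0.75045^4 × 0.24955^1 = 5 × 0.31716631 × 0.24955 = 0.395744 (base)
P(M+8) = C(5,4) × 0.75045^1 × 0.24955^4 = 5 × 0.75045 × 0.0038782 = 0.014552
Relative intensity = 0.014552 / 0.395744 × 100 = 3.7

3.7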